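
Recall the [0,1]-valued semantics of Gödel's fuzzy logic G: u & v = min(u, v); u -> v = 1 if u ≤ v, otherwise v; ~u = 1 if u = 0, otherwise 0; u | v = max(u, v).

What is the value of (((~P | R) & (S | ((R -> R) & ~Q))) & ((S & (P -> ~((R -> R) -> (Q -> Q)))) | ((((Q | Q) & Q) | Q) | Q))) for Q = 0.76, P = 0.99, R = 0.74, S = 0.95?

0.74

~P: Gödel ¬ of 0.99 = 0 (operand ≠ 0)
(~P | R) = max(0, 0.74) = 0.74
(R -> R): 0.74 ≤ 0.74, so result = 1
~Q: Gödel ¬ of 0.76 = 0 (operand ≠ 0)
((R -> R) & ~Q) = min(1, 0) = 0
(S | ((R -> R) & ~Q)) = max(0.95, 0) = 0.95
((~P | R) & (S | ((R -> R) & ~Q))) = min(0.74, 0.95) = 0.74
(R -> R): 0.74 ≤ 0.74, so result = 1
(Q -> Q): 0.76 ≤ 0.76, so result = 1
((R -> R) -> (Q -> Q)): 1 ≤ 1, so result = 1
~((R -> R) -> (Q -> Q)): Gödel ¬ of 1 = 0 (operand ≠ 0)
(P -> ~((R -> R) -> (Q -> Q))): 0.99 > 0, so result = 0
(S & (P -> ~((R -> R) -> (Q -> Q)))) = min(0.95, 0) = 0
(Q | Q) = max(0.76, 0.76) = 0.76
((Q | Q) & Q) = min(0.76, 0.76) = 0.76
(((Q | Q) & Q) | Q) = max(0.76, 0.76) = 0.76
((((Q | Q) & Q) | Q) | Q) = max(0.76, 0.76) = 0.76
((S & (P -> ~((R -> R) -> (Q -> Q)))) | ((((Q | Q) & Q) | Q) | Q)) = max(0, 0.76) = 0.76
(((~P | R) & (S | ((R -> R) & ~Q))) & ((S & (P -> ~((R -> R) -> (Q -> Q)))) | ((((Q | Q) & Q) | Q) | Q))) = min(0.74, 0.76) = 0.74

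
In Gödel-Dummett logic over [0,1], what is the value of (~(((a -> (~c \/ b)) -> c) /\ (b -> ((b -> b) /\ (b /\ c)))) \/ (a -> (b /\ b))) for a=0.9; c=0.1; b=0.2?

~c: Gödel ¬ of 0.1 = 0 (operand ≠ 0)
(~c \/ b) = max(0, 0.2) = 0.2
(a -> (~c \/ b)): 0.9 > 0.2, so result = 0.2
((a -> (~c \/ b)) -> c): 0.2 > 0.1, so result = 0.1
(b -> b): 0.2 ≤ 0.2, so result = 1
(b /\ c) = min(0.2, 0.1) = 0.1
((b -> b) /\ (b /\ c)) = min(1, 0.1) = 0.1
(b -> ((b -> b) /\ (b /\ c))): 0.2 > 0.1, so result = 0.1
(((a -> (~c \/ b)) -> c) /\ (b -> ((b -> b) /\ (b /\ c)))) = min(0.1, 0.1) = 0.1
~(((a -> (~c \/ b)) -> c) /\ (b -> ((b -> b) /\ (b /\ c)))): Gödel ¬ of 0.1 = 0 (operand ≠ 0)
(b /\ b) = min(0.2, 0.2) = 0.2
(a -> (b /\ b)): 0.9 > 0.2, so result = 0.2
(~(((a -> (~c \/ b)) -> c) /\ (b -> ((b -> b) /\ (b /\ c)))) \/ (a -> (b /\ b))) = max(0, 0.2) = 0.2

0.20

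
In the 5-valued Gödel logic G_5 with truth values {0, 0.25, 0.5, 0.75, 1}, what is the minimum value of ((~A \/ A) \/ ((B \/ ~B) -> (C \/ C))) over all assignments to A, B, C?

The minimum is attained at A = 0.25, B = 0, C = 0:
  ~A: Gödel ¬ of 0.25 = 0 (operand ≠ 0)
  (~A \/ A) = max(0, 0.25) = 0.25
  ~B: Gödel ¬ of 0 = 1 (operand is 0)
  (B \/ ~B) = max(0, 1) = 1
  (C \/ C) = max(0, 0) = 0
  ((B \/ ~B) -> (C \/ C)): 1 > 0, so result = 0
  ((~A \/ A) \/ ((B \/ ~B) -> (C \/ C))) = max(0.25, 0) = 0.25
Checking all 125 assignments confirms none give a value below 0.25.

0.25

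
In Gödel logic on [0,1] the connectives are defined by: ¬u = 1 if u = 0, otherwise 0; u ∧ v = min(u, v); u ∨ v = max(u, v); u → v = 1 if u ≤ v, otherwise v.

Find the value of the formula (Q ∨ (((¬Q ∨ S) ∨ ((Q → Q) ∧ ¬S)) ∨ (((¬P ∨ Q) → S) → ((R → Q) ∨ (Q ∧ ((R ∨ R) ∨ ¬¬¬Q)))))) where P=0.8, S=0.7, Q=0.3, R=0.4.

0.70

¬Q: Gödel ¬ of 0.3 = 0 (operand ≠ 0)
(¬Q ∨ S) = max(0, 0.7) = 0.7
(Q → Q): 0.3 ≤ 0.3, so result = 1
¬S: Gödel ¬ of 0.7 = 0 (operand ≠ 0)
((Q → Q) ∧ ¬S) = min(1, 0) = 0
((¬Q ∨ S) ∨ ((Q → Q) ∧ ¬S)) = max(0.7, 0) = 0.7
¬P: Gödel ¬ of 0.8 = 0 (operand ≠ 0)
(¬P ∨ Q) = max(0, 0.3) = 0.3
((¬P ∨ Q) → S): 0.3 ≤ 0.7, so result = 1
(R → Q): 0.4 > 0.3, so result = 0.3
(R ∨ R) = max(0.4, 0.4) = 0.4
¬Q: Gödel ¬ of 0.3 = 0 (operand ≠ 0)
¬¬Q: Gödel ¬ of 0 = 1 (operand is 0)
¬¬¬Q: Gödel ¬ of 1 = 0 (operand ≠ 0)
((R ∨ R) ∨ ¬¬¬Q) = max(0.4, 0) = 0.4
(Q ∧ ((R ∨ R) ∨ ¬¬¬Q)) = min(0.3, 0.4) = 0.3
((R → Q) ∨ (Q ∧ ((R ∨ R) ∨ ¬¬¬Q))) = max(0.3, 0.3) = 0.3
(((¬P ∨ Q) → S) → ((R → Q) ∨ (Q ∧ ((R ∨ R) ∨ ¬¬¬Q)))): 1 > 0.3, so result = 0.3
(((¬Q ∨ S) ∨ ((Q → Q) ∧ ¬S)) ∨ (((¬P ∨ Q) → S) → ((R → Q) ∨ (Q ∧ ((R ∨ R) ∨ ¬¬¬Q))))) = max(0.7, 0.3) = 0.7
(Q ∨ (((¬Q ∨ S) ∨ ((Q → Q) ∧ ¬S)) ∨ (((¬P ∨ Q) → S) → ((R → Q) ∨ (Q ∧ ((R ∨ R) ∨ ¬¬¬Q)))))) = max(0.3, 0.7) = 0.7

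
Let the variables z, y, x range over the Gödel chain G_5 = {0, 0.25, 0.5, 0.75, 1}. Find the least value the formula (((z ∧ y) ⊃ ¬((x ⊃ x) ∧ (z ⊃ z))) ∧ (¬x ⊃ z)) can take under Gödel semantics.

0.00

The minimum is attained at z = 0, y = 0, x = 0:
  (z ∧ y) = min(0, 0) = 0
  (x ⊃ x): 0 ≤ 0, so result = 1
  (z ⊃ z): 0 ≤ 0, so result = 1
  ((x ⊃ x) ∧ (z ⊃ z)) = min(1, 1) = 1
  ¬((x ⊃ x) ∧ (z ⊃ z)): Gödel ¬ of 1 = 0 (operand ≠ 0)
  ((z ∧ y) ⊃ ¬((x ⊃ x) ∧ (z ⊃ z))): 0 ≤ 0, so result = 1
  ¬x: Gödel ¬ of 0 = 1 (operand is 0)
  (¬x ⊃ z): 1 > 0, so result = 0
  (((z ∧ y) ⊃ ¬((x ⊃ x) ∧ (z ⊃ z))) ∧ (¬x ⊃ z)) = min(1, 0) = 0
Checking all 125 assignments confirms none give a value below 0.00.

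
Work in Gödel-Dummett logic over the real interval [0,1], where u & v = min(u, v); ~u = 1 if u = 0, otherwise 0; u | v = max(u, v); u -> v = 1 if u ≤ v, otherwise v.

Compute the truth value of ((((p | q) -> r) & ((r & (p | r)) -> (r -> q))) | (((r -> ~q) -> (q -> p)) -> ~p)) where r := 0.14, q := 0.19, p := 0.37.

0.14

(p | q) = max(0.37, 0.19) = 0.37
((p | q) -> r): 0.37 > 0.14, so result = 0.14
(p | r) = max(0.37, 0.14) = 0.37
(r & (p | r)) = min(0.14, 0.37) = 0.14
(r -> q): 0.14 ≤ 0.19, so result = 1
((r & (p | r)) -> (r -> q)): 0.14 ≤ 1, so result = 1
(((p | q) -> r) & ((r & (p | r)) -> (r -> q))) = min(0.14, 1) = 0.14
~q: Gödel ¬ of 0.19 = 0 (operand ≠ 0)
(r -> ~q): 0.14 > 0, so result = 0
(q -> p): 0.19 ≤ 0.37, so result = 1
((r -> ~q) -> (q -> p)): 0 ≤ 1, so result = 1
~p: Gödel ¬ of 0.37 = 0 (operand ≠ 0)
(((r -> ~q) -> (q -> p)) -> ~p): 1 > 0, so result = 0
((((p | q) -> r) & ((r & (p | r)) -> (r -> q))) | (((r -> ~q) -> (q -> p)) -> ~p)) = max(0.14, 0) = 0.14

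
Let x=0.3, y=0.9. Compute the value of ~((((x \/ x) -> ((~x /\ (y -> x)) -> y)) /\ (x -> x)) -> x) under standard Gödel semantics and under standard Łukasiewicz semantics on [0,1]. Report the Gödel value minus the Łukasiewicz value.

Gödel evaluation:
  (x \/ x) = max(0.3, 0.3) = 0.3
  ~x: Gödel ¬ of 0.3 = 0 (operand ≠ 0)
  (y -> x): 0.9 > 0.3, so result = 0.3
  (~x /\ (y -> x)) = min(0, 0.3) = 0
  ((~x /\ (y -> x)) -> y): 0 ≤ 0.9, so result = 1
  ((x \/ x) -> ((~x /\ (y -> x)) -> y)): 0.3 ≤ 1, so result = 1
  (x -> x): 0.3 ≤ 0.3, so result = 1
  (((x \/ x) -> ((~x /\ (y -> x)) -> y)) /\ (x -> x)) = min(1, 1) = 1
  ((((x \/ x) -> ((~x /\ (y -> x)) -> y)) /\ (x -> x)) -> x): 1 > 0.3, so result = 0.3
  ~((((x \/ x) -> ((~x /\ (y -> x)) -> y)) /\ (x -> x)) -> x): Gödel ¬ of 0.3 = 0 (operand ≠ 0)
  Gödel value = 0
Łukasiewicz evaluation:
  (x \/ x) = max(0.3, 0.3) = 0.3
  ~x: Łukasiewicz ¬ gives 1 − 0.3 = 0.7
  (y -> x): min(1, 1 − 0.9 + 0.3) = 0.4
  (~x /\ (y -> x)) = min(0.7, 0.4) = 0.4
  ((~x /\ (y -> x)) -> y): min(1, 1 − 0.4 + 0.9) = 1
  ((x \/ x) -> ((~x /\ (y -> x)) -> y)): min(1, 1 − 0.3 + 1) = 1
  (x -> x): min(1, 1 − 0.3 + 0.3) = 1
  (((x \/ x) -> ((~x /\ (y -> x)) -> y)) /\ (x -> x)) = min(1, 1) = 1
  ((((x \/ x) -> ((~x /\ (y -> x)) -> y)) /\ (x -> x)) -> x): min(1, 1 − 1 + 0.3) = 0.3
  ~((((x \/ x) -> ((~x /\ (y -> x)) -> y)) /\ (x -> x)) -> x): Łukasiewicz ¬ gives 1 − 0.3 = 0.7
  Łukasiewicz value = 0.7
Difference: 0 − 0.7 = -0.70

-0.70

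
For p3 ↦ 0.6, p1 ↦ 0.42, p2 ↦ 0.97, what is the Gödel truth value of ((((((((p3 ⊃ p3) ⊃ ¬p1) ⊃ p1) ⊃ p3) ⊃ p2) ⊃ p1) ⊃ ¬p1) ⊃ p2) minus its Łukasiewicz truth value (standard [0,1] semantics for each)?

Gödel evaluation:
  (p3 ⊃ p3): 0.6 ≤ 0.6, so result = 1
  ¬p1: Gödel ¬ of 0.42 = 0 (operand ≠ 0)
  ((p3 ⊃ p3) ⊃ ¬p1): 1 > 0, so result = 0
  (((p3 ⊃ p3) ⊃ ¬p1) ⊃ p1): 0 ≤ 0.42, so result = 1
  ((((p3 ⊃ p3) ⊃ ¬p1) ⊃ p1) ⊃ p3): 1 > 0.6, so result = 0.6
  (((((p3 ⊃ p3) ⊃ ¬p1) ⊃ p1) ⊃ p3) ⊃ p2): 0.6 ≤ 0.97, so result = 1
  ((((((p3 ⊃ p3) ⊃ ¬p1) ⊃ p1) ⊃ p3) ⊃ p2) ⊃ p1): 1 > 0.42, so result = 0.42
  ¬p1: Gödel ¬ of 0.42 = 0 (operand ≠ 0)
  (((((((p3 ⊃ p3) ⊃ ¬p1) ⊃ p1) ⊃ p3) ⊃ p2) ⊃ p1) ⊃ ¬p1): 0.42 > 0, so result = 0
  ((((((((p3 ⊃ p3) ⊃ ¬p1) ⊃ p1) ⊃ p3) ⊃ p2) ⊃ p1) ⊃ ¬p1) ⊃ p2): 0 ≤ 0.97, so result = 1
  Gödel value = 1
Łukasiewicz evaluation:
  (p3 ⊃ p3): min(1, 1 − 0.6 + 0.6) = 1
  ¬p1: Łukasiewicz ¬ gives 1 − 0.42 = 0.58
  ((p3 ⊃ p3) ⊃ ¬p1): min(1, 1 − 1 + 0.58) = 0.58
  (((p3 ⊃ p3) ⊃ ¬p1) ⊃ p1): min(1, 1 − 0.58 + 0.42) = 0.84
  ((((p3 ⊃ p3) ⊃ ¬p1) ⊃ p1) ⊃ p3): min(1, 1 − 0.84 + 0.6) = 0.76
  (((((p3 ⊃ p3) ⊃ ¬p1) ⊃ p1) ⊃ p3) ⊃ p2): min(1, 1 − 0.76 + 0.97) = 1
  ((((((p3 ⊃ p3) ⊃ ¬p1) ⊃ p1) ⊃ p3) ⊃ p2) ⊃ p1): min(1, 1 − 1 + 0.42) = 0.42
  ¬p1: Łukasiewicz ¬ gives 1 − 0.42 = 0.58
  (((((((p3 ⊃ p3) ⊃ ¬p1) ⊃ p1) ⊃ p3) ⊃ p2) ⊃ p1) ⊃ ¬p1): min(1, 1 − 0.42 + 0.58) = 1
  ((((((((p3 ⊃ p3) ⊃ ¬p1) ⊃ p1) ⊃ p3) ⊃ p2) ⊃ p1) ⊃ ¬p1) ⊃ p2): min(1, 1 − 1 + 0.97) = 0.97
  Łukasiewicz value = 0.97
Difference: 1 − 0.97 = 0.03

0.03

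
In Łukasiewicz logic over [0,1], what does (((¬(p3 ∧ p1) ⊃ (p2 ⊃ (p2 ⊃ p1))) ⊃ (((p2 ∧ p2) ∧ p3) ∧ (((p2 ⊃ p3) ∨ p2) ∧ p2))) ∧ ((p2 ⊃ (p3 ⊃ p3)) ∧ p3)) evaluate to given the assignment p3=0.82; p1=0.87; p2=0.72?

(p3 ∧ p1) = min(0.82, 0.87) = 0.82
¬(p3 ∧ p1): Łukasiewicz ¬ gives 1 − 0.82 = 0.18
(p2 ⊃ p1): min(1, 1 − 0.72 + 0.87) = 1
(p2 ⊃ (p2 ⊃ p1)): min(1, 1 − 0.72 + 1) = 1
(¬(p3 ∧ p1) ⊃ (p2 ⊃ (p2 ⊃ p1))): min(1, 1 − 0.18 + 1) = 1
(p2 ∧ p2) = min(0.72, 0.72) = 0.72
((p2 ∧ p2) ∧ p3) = min(0.72, 0.82) = 0.72
(p2 ⊃ p3): min(1, 1 − 0.72 + 0.82) = 1
((p2 ⊃ p3) ∨ p2) = max(1, 0.72) = 1
(((p2 ⊃ p3) ∨ p2) ∧ p2) = min(1, 0.72) = 0.72
(((p2 ∧ p2) ∧ p3) ∧ (((p2 ⊃ p3) ∨ p2) ∧ p2)) = min(0.72, 0.72) = 0.72
((¬(p3 ∧ p1) ⊃ (p2 ⊃ (p2 ⊃ p1))) ⊃ (((p2 ∧ p2) ∧ p3) ∧ (((p2 ⊃ p3) ∨ p2) ∧ p2))): min(1, 1 − 1 + 0.72) = 0.72
(p3 ⊃ p3): min(1, 1 − 0.82 + 0.82) = 1
(p2 ⊃ (p3 ⊃ p3)): min(1, 1 − 0.72 + 1) = 1
((p2 ⊃ (p3 ⊃ p3)) ∧ p3) = min(1, 0.82) = 0.82
(((¬(p3 ∧ p1) ⊃ (p2 ⊃ (p2 ⊃ p1))) ⊃ (((p2 ∧ p2) ∧ p3) ∧ (((p2 ⊃ p3) ∨ p2) ∧ p2))) ∧ ((p2 ⊃ (p3 ⊃ p3)) ∧ p3)) = min(0.72, 0.82) = 0.72

0.72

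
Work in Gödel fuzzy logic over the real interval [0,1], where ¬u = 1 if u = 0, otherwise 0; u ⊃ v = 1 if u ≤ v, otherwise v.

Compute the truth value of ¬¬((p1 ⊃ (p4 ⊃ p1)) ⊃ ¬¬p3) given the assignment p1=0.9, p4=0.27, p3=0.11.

1.00

(p4 ⊃ p1): 0.27 ≤ 0.9, so result = 1
(p1 ⊃ (p4 ⊃ p1)): 0.9 ≤ 1, so result = 1
¬p3: Gödel ¬ of 0.11 = 0 (operand ≠ 0)
¬¬p3: Gödel ¬ of 0 = 1 (operand is 0)
((p1 ⊃ (p4 ⊃ p1)) ⊃ ¬¬p3): 1 ≤ 1, so result = 1
¬((p1 ⊃ (p4 ⊃ p1)) ⊃ ¬¬p3): Gödel ¬ of 1 = 0 (operand ≠ 0)
¬¬((p1 ⊃ (p4 ⊃ p1)) ⊃ ¬¬p3): Gödel ¬ of 0 = 1 (operand is 0)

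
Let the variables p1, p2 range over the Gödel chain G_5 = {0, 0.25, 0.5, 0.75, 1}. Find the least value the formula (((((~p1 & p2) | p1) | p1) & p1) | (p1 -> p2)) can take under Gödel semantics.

The minimum is attained at p1 = 0.25, p2 = 0:
  ~p1: Gödel ¬ of 0.25 = 0 (operand ≠ 0)
  (~p1 & p2) = min(0, 0) = 0
  ((~p1 & p2) | p1) = max(0, 0.25) = 0.25
  (((~p1 & p2) | p1) | p1) = max(0.25, 0.25) = 0.25
  ((((~p1 & p2) | p1) | p1) & p1) = min(0.25, 0.25) = 0.25
  (p1 -> p2): 0.25 > 0, so result = 0
  (((((~p1 & p2) | p1) | p1) & p1) | (p1 -> p2)) = max(0.25, 0) = 0.25
Checking all 25 assignments confirms none give a value below 0.25.

0.25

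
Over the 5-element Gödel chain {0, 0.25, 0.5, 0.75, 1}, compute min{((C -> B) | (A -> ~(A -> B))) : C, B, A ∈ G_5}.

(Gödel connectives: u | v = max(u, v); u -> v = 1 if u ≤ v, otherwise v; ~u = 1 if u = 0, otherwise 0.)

The minimum is attained at C = 0.5, B = 0.25, A = 0.25:
  (C -> B): 0.5 > 0.25, so result = 0.25
  (A -> B): 0.25 ≤ 0.25, so result = 1
  ~(A -> B): Gödel ¬ of 1 = 0 (operand ≠ 0)
  (A -> ~(A -> B)): 0.25 > 0, so result = 0
  ((C -> B) | (A -> ~(A -> B))) = max(0.25, 0) = 0.25
Checking all 125 assignments confirms none give a value below 0.25.

0.25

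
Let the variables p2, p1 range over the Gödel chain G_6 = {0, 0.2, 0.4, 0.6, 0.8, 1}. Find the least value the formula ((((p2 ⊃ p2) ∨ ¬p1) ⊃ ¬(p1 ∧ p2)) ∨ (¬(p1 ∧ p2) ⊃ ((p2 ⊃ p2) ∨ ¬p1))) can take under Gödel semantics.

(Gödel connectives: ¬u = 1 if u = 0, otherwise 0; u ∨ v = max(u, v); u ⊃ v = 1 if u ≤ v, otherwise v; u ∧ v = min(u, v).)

Every assignment gives 1. For instance at p2 = 0, p1 = 0:
  (p2 ⊃ p2): 0 ≤ 0, so result = 1
  ¬p1: Gödel ¬ of 0 = 1 (operand is 0)
  ((p2 ⊃ p2) ∨ ¬p1) = max(1, 1) = 1
  (p1 ∧ p2) = min(0, 0) = 0
  ¬(p1 ∧ p2): Gödel ¬ of 0 = 1 (operand is 0)
  (((p2 ⊃ p2) ∨ ¬p1) ⊃ ¬(p1 ∧ p2)): 1 ≤ 1, so result = 1
  (p1 ∧ p2) = min(0, 0) = 0
  ¬(p1 ∧ p2): Gödel ¬ of 0 = 1 (operand is 0)
  (p2 ⊃ p2): 0 ≤ 0, so result = 1
  ¬p1: Gödel ¬ of 0 = 1 (operand is 0)
  ((p2 ⊃ p2) ∨ ¬p1) = max(1, 1) = 1
  (¬(p1 ∧ p2) ⊃ ((p2 ⊃ p2) ∨ ¬p1)): 1 ≤ 1, so result = 1
  ((((p2 ⊃ p2) ∨ ¬p1) ⊃ ¬(p1 ∧ p2)) ∨ (¬(p1 ∧ p2) ⊃ ((p2 ⊃ p2) ∨ ¬p1))) = max(1, 1) = 1
All 36 assignments give value 1 — the formula is a G_6-tautology.

1.00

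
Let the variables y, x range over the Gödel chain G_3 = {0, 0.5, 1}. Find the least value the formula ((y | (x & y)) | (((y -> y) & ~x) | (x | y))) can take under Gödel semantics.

0.50

The minimum is attained at y = 0, x = 0.5:
  (x & y) = min(0.5, 0) = 0
  (y | (x & y)) = max(0, 0) = 0
  (y -> y): 0 ≤ 0, so result = 1
  ~x: Gödel ¬ of 0.5 = 0 (operand ≠ 0)
  ((y -> y) & ~x) = min(1, 0) = 0
  (x | y) = max(0.5, 0) = 0.5
  (((y -> y) & ~x) | (x | y)) = max(0, 0.5) = 0.5
  ((y | (x & y)) | (((y -> y) & ~x) | (x | y))) = max(0, 0.5) = 0.5
Checking all 9 assignments confirms none give a value below 0.50.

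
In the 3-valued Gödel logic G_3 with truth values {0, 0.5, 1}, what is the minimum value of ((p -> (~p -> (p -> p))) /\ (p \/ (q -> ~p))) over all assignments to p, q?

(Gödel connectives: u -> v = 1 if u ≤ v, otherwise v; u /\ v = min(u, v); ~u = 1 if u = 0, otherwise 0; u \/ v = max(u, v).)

The minimum is attained at p = 0.5, q = 0.5:
  ~p: Gödel ¬ of 0.5 = 0 (operand ≠ 0)
  (p -> p): 0.5 ≤ 0.5, so result = 1
  (~p -> (p -> p)): 0 ≤ 1, so result = 1
  (p -> (~p -> (p -> p))): 0.5 ≤ 1, so result = 1
  ~p: Gödel ¬ of 0.5 = 0 (operand ≠ 0)
  (q -> ~p): 0.5 > 0, so result = 0
  (p \/ (q -> ~p)) = max(0.5, 0) = 0.5
  ((p -> (~p -> (p -> p))) /\ (p \/ (q -> ~p))) = min(1, 0.5) = 0.5
Checking all 9 assignments confirms none give a value below 0.50.

0.50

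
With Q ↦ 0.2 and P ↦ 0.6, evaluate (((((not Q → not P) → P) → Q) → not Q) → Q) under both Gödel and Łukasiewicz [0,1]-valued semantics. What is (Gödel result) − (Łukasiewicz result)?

0.80

Gödel evaluation:
  not Q: Gödel ¬ of 0.2 = 0 (operand ≠ 0)
  not P: Gödel ¬ of 0.6 = 0 (operand ≠ 0)
  (not Q → not P): 0 ≤ 0, so result = 1
  ((not Q → not P) → P): 1 > 0.6, so result = 0.6
  (((not Q → not P) → P) → Q): 0.6 > 0.2, so result = 0.2
  not Q: Gödel ¬ of 0.2 = 0 (operand ≠ 0)
  ((((not Q → not P) → P) → Q) → not Q): 0.2 > 0, so result = 0
  (((((not Q → not P) → P) → Q) → not Q) → Q): 0 ≤ 0.2, so result = 1
  Gödel value = 1
Łukasiewicz evaluation:
  not Q: Łukasiewicz ¬ gives 1 − 0.2 = 0.8
  not P: Łukasiewicz ¬ gives 1 − 0.6 = 0.4
  (not Q → not P): min(1, 1 − 0.8 + 0.4) = 0.6
  ((not Q → not P) → P): min(1, 1 − 0.6 + 0.6) = 1
  (((not Q → not P) → P) → Q): min(1, 1 − 1 + 0.2) = 0.2
  not Q: Łukasiewicz ¬ gives 1 − 0.2 = 0.8
  ((((not Q → not P) → P) → Q) → not Q): min(1, 1 − 0.2 + 0.8) = 1
  (((((not Q → not P) → P) → Q) → not Q) → Q): min(1, 1 − 1 + 0.2) = 0.2
  Łukasiewicz value = 0.2
Difference: 1 − 0.2 = 0.80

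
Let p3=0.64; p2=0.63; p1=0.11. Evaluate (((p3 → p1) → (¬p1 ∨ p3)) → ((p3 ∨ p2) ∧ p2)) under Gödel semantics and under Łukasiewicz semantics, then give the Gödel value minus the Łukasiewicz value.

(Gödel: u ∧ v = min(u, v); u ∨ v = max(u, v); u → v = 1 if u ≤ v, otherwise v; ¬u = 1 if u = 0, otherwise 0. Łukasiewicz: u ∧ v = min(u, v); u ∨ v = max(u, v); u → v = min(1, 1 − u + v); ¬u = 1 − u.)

0.00

Gödel evaluation:
  (p3 → p1): 0.64 > 0.11, so result = 0.11
  ¬p1: Gödel ¬ of 0.11 = 0 (operand ≠ 0)
  (¬p1 ∨ p3) = max(0, 0.64) = 0.64
  ((p3 → p1) → (¬p1 ∨ p3)): 0.11 ≤ 0.64, so result = 1
  (p3 ∨ p2) = max(0.64, 0.63) = 0.64
  ((p3 ∨ p2) ∧ p2) = min(0.64, 0.63) = 0.63
  (((p3 → p1) → (¬p1 ∨ p3)) → ((p3 ∨ p2) ∧ p2)): 1 > 0.63, so result = 0.63
  Gödel value = 0.63
Łukasiewicz evaluation:
  (p3 → p1): min(1, 1 − 0.64 + 0.11) = 0.47
  ¬p1: Łukasiewicz ¬ gives 1 − 0.11 = 0.89
  (¬p1 ∨ p3) = max(0.89, 0.64) = 0.89
  ((p3 → p1) → (¬p1 ∨ p3)): min(1, 1 − 0.47 + 0.89) = 1
  (p3 ∨ p2) = max(0.64, 0.63) = 0.64
  ((p3 ∨ p2) ∧ p2) = min(0.64, 0.63) = 0.63
  (((p3 → p1) → (¬p1 ∨ p3)) → ((p3 ∨ p2) ∧ p2)): min(1, 1 − 1 + 0.63) = 0.63
  Łukasiewicz value = 0.63
Difference: 0.63 − 0.63 = 0.00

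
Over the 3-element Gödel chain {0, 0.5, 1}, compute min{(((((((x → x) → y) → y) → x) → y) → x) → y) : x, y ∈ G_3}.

0.00

The minimum is attained at x = 0.5, y = 0:
  (x → x): 0.5 ≤ 0.5, so result = 1
  ((x → x) → y): 1 > 0, so result = 0
  (((x → x) → y) → y): 0 ≤ 0, so result = 1
  ((((x → x) → y) → y) → x): 1 > 0.5, so result = 0.5
  (((((x → x) → y) → y) → x) → y): 0.5 > 0, so result = 0
  ((((((x → x) → y) → y) → x) → y) → x): 0 ≤ 0.5, so result = 1
  (((((((x → x) → y) → y) → x) → y) → x) → y): 1 > 0, so result = 0
Checking all 9 assignments confirms none give a value below 0.00.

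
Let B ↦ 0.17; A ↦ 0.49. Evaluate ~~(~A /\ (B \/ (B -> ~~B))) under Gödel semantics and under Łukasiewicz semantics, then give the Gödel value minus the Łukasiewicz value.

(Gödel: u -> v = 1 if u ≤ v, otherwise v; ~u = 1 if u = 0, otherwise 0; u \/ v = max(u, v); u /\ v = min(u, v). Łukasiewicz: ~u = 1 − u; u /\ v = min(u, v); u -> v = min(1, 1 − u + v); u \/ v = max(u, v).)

Gödel evaluation:
  ~A: Gödel ¬ of 0.49 = 0 (operand ≠ 0)
  ~B: Gödel ¬ of 0.17 = 0 (operand ≠ 0)
  ~~B: Gödel ¬ of 0 = 1 (operand is 0)
  (B -> ~~B): 0.17 ≤ 1, so result = 1
  (B \/ (B -> ~~B)) = max(0.17, 1) = 1
  (~A /\ (B \/ (B -> ~~B))) = min(0, 1) = 0
  ~(~A /\ (B \/ (B -> ~~B))): Gödel ¬ of 0 = 1 (operand is 0)
  ~~(~A /\ (B \/ (B -> ~~B))): Gödel ¬ of 1 = 0 (operand ≠ 0)
  Gödel value = 0
Łukasiewicz evaluation:
  ~A: Łukasiewicz ¬ gives 1 − 0.49 = 0.51
  ~B: Łukasiewicz ¬ gives 1 − 0.17 = 0.83
  ~~B: Łukasiewicz ¬ gives 1 − 0.83 = 0.17
  (B -> ~~B): min(1, 1 − 0.17 + 0.17) = 1
  (B \/ (B -> ~~B)) = max(0.17, 1) = 1
  (~A /\ (B \/ (B -> ~~B))) = min(0.51, 1) = 0.51
  ~(~A /\ (B \/ (B -> ~~B))): Łukasiewicz ¬ gives 1 − 0.51 = 0.49
  ~~(~A /\ (B \/ (B -> ~~B))): Łukasiewicz ¬ gives 1 − 0.49 = 0.51
  Łukasiewicz value = 0.51
Difference: 0 − 0.51 = -0.51

-0.51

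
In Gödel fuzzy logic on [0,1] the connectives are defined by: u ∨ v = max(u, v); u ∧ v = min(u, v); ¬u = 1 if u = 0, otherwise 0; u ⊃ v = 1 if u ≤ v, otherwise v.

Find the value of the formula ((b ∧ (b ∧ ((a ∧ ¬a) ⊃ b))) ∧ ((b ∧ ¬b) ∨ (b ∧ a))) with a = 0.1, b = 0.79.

0.10

¬a: Gödel ¬ of 0.1 = 0 (operand ≠ 0)
(a ∧ ¬a) = min(0.1, 0) = 0
((a ∧ ¬a) ⊃ b): 0 ≤ 0.79, so result = 1
(b ∧ ((a ∧ ¬a) ⊃ b)) = min(0.79, 1) = 0.79
(b ∧ (b ∧ ((a ∧ ¬a) ⊃ b))) = min(0.79, 0.79) = 0.79
¬b: Gödel ¬ of 0.79 = 0 (operand ≠ 0)
(b ∧ ¬b) = min(0.79, 0) = 0
(b ∧ a) = min(0.79, 0.1) = 0.1
((b ∧ ¬b) ∨ (b ∧ a)) = max(0, 0.1) = 0.1
((b ∧ (b ∧ ((a ∧ ¬a) ⊃ b))) ∧ ((b ∧ ¬b) ∨ (b ∧ a))) = min(0.79, 0.1) = 0.1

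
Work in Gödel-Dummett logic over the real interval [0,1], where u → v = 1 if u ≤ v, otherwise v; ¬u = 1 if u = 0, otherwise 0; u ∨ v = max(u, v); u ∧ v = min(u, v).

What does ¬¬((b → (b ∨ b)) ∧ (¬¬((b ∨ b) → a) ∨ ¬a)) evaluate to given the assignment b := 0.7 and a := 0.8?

(b ∨ b) = max(0.7, 0.7) = 0.7
(b → (b ∨ b)): 0.7 ≤ 0.7, so result = 1
(b ∨ b) = max(0.7, 0.7) = 0.7
((b ∨ b) → a): 0.7 ≤ 0.8, so result = 1
¬((b ∨ b) → a): Gödel ¬ of 1 = 0 (operand ≠ 0)
¬¬((b ∨ b) → a): Gödel ¬ of 0 = 1 (operand is 0)
¬a: Gödel ¬ of 0.8 = 0 (operand ≠ 0)
(¬¬((b ∨ b) → a) ∨ ¬a) = max(1, 0) = 1
((b → (b ∨ b)) ∧ (¬¬((b ∨ b) → a) ∨ ¬a)) = min(1, 1) = 1
¬((b → (b ∨ b)) ∧ (¬¬((b ∨ b) → a) ∨ ¬a)): Gödel ¬ of 1 = 0 (operand ≠ 0)
¬¬((b → (b ∨ b)) ∧ (¬¬((b ∨ b) → a) ∨ ¬a)): Gödel ¬ of 0 = 1 (operand is 0)

1.00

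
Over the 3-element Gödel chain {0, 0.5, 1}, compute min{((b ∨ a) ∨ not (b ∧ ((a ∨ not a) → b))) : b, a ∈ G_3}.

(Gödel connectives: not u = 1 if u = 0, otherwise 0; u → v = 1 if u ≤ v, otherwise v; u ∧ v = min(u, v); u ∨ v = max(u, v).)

The minimum is attained at b = 0.5, a = 0:
  (b ∨ a) = max(0.5, 0) = 0.5
  not a: Gödel ¬ of 0 = 1 (operand is 0)
  (a ∨ not a) = max(0, 1) = 1
  ((a ∨ not a) → b): 1 > 0.5, so result = 0.5
  (b ∧ ((a ∨ not a) → b)) = min(0.5, 0.5) = 0.5
  not (b ∧ ((a ∨ not a) → b)): Gödel ¬ of 0.5 = 0 (operand ≠ 0)
  ((b ∨ a) ∨ not (b ∧ ((a ∨ not a) → b))) = max(0.5, 0) = 0.5
Checking all 9 assignments confirms none give a value below 0.50.

0.50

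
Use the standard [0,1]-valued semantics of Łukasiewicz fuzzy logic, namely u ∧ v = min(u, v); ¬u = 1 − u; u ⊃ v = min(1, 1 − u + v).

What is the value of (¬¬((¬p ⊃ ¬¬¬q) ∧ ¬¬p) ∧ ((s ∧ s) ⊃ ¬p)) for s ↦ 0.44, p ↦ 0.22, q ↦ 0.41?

¬p: Łukasiewicz ¬ gives 1 − 0.22 = 0.78
¬q: Łukasiewicz ¬ gives 1 − 0.41 = 0.59
¬¬q: Łukasiewicz ¬ gives 1 − 0.59 = 0.41
¬¬¬q: Łukasiewicz ¬ gives 1 − 0.41 = 0.59
(¬p ⊃ ¬¬¬q): min(1, 1 − 0.78 + 0.59) = 0.81
¬p: Łukasiewicz ¬ gives 1 − 0.22 = 0.78
¬¬p: Łukasiewicz ¬ gives 1 − 0.78 = 0.22
((¬p ⊃ ¬¬¬q) ∧ ¬¬p) = min(0.81, 0.22) = 0.22
¬((¬p ⊃ ¬¬¬q) ∧ ¬¬p): Łukasiewicz ¬ gives 1 − 0.22 = 0.78
¬¬((¬p ⊃ ¬¬¬q) ∧ ¬¬p): Łukasiewicz ¬ gives 1 − 0.78 = 0.22
(s ∧ s) = min(0.44, 0.44) = 0.44
¬p: Łukasiewicz ¬ gives 1 − 0.22 = 0.78
((s ∧ s) ⊃ ¬p): min(1, 1 − 0.44 + 0.78) = 1
(¬¬((¬p ⊃ ¬¬¬q) ∧ ¬¬p) ∧ ((s ∧ s) ⊃ ¬p)) = min(0.22, 1) = 0.22

0.22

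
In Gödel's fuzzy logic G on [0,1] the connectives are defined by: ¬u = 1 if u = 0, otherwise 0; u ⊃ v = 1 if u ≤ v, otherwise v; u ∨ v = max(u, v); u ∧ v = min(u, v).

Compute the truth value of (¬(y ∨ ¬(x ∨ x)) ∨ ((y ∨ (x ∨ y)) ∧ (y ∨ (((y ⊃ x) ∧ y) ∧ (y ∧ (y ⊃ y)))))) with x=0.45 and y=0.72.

(x ∨ x) = max(0.45, 0.45) = 0.45
¬(x ∨ x): Gödel ¬ of 0.45 = 0 (operand ≠ 0)
(y ∨ ¬(x ∨ x)) = max(0.72, 0) = 0.72
¬(y ∨ ¬(x ∨ x)): Gödel ¬ of 0.72 = 0 (operand ≠ 0)
(x ∨ y) = max(0.45, 0.72) = 0.72
(y ∨ (x ∨ y)) = max(0.72, 0.72) = 0.72
(y ⊃ x): 0.72 > 0.45, so result = 0.45
((y ⊃ x) ∧ y) = min(0.45, 0.72) = 0.45
(y ⊃ y): 0.72 ≤ 0.72, so result = 1
(y ∧ (y ⊃ y)) = min(0.72, 1) = 0.72
(((y ⊃ x) ∧ y) ∧ (y ∧ (y ⊃ y))) = min(0.45, 0.72) = 0.45
(y ∨ (((y ⊃ x) ∧ y) ∧ (y ∧ (y ⊃ y)))) = max(0.72, 0.45) = 0.72
((y ∨ (x ∨ y)) ∧ (y ∨ (((y ⊃ x) ∧ y) ∧ (y ∧ (y ⊃ y))))) = min(0.72, 0.72) = 0.72
(¬(y ∨ ¬(x ∨ x)) ∨ ((y ∨ (x ∨ y)) ∧ (y ∨ (((y ⊃ x) ∧ y) ∧ (y ∧ (y ⊃ y)))))) = max(0, 0.72) = 0.72

0.72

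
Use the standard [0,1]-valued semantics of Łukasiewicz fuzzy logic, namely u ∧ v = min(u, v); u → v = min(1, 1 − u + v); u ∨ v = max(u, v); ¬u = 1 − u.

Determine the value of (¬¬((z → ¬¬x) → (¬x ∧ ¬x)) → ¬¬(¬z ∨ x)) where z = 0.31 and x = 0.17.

¬x: Łukasiewicz ¬ gives 1 − 0.17 = 0.83
¬¬x: Łukasiewicz ¬ gives 1 − 0.83 = 0.17
(z → ¬¬x): min(1, 1 − 0.31 + 0.17) = 0.86
¬x: Łukasiewicz ¬ gives 1 − 0.17 = 0.83
¬x: Łukasiewicz ¬ gives 1 − 0.17 = 0.83
(¬x ∧ ¬x) = min(0.83, 0.83) = 0.83
((z → ¬¬x) → (¬x ∧ ¬x)): min(1, 1 − 0.86 + 0.83) = 0.97
¬((z → ¬¬x) → (¬x ∧ ¬x)): Łukasiewicz ¬ gives 1 − 0.97 = 0.03
¬¬((z → ¬¬x) → (¬x ∧ ¬x)): Łukasiewicz ¬ gives 1 − 0.03 = 0.97
¬z: Łukasiewicz ¬ gives 1 − 0.31 = 0.69
(¬z ∨ x) = max(0.69, 0.17) = 0.69
¬(¬z ∨ x): Łukasiewicz ¬ gives 1 − 0.69 = 0.31
¬¬(¬z ∨ x): Łukasiewicz ¬ gives 1 − 0.31 = 0.69
(¬¬((z → ¬¬x) → (¬x ∧ ¬x)) → ¬¬(¬z ∨ x)): min(1, 1 − 0.97 + 0.69) = 0.72

0.72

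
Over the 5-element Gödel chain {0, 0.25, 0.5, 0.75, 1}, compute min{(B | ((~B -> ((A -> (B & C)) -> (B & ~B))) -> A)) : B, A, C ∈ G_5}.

0.25

The minimum is attained at B = 0, A = 0.25, C = 0:
  ~B: Gödel ¬ of 0 = 1 (operand is 0)
  (B & C) = min(0, 0) = 0
  (A -> (B & C)): 0.25 > 0, so result = 0
  ~B: Gödel ¬ of 0 = 1 (operand is 0)
  (B & ~B) = min(0, 1) = 0
  ((A -> (B & C)) -> (B & ~B)): 0 ≤ 0, so result = 1
  (~B -> ((A -> (B & C)) -> (B & ~B))): 1 ≤ 1, so result = 1
  ((~B -> ((A -> (B & C)) -> (B & ~B))) -> A): 1 > 0.25, so result = 0.25
  (B | ((~B -> ((A -> (B & C)) -> (B & ~B))) -> A)) = max(0, 0.25) = 0.25
Checking all 125 assignments confirms none give a value below 0.25.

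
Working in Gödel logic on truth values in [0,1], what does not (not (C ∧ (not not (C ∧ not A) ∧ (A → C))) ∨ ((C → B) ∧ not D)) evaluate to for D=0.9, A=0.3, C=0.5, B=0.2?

not A: Gödel ¬ of 0.3 = 0 (operand ≠ 0)
(C ∧ not A) = min(0.5, 0) = 0
not (C ∧ not A): Gödel ¬ of 0 = 1 (operand is 0)
not not (C ∧ not A): Gödel ¬ of 1 = 0 (operand ≠ 0)
(A → C): 0.3 ≤ 0.5, so result = 1
(not not (C ∧ not A) ∧ (A → C)) = min(0, 1) = 0
(C ∧ (not not (C ∧ not A) ∧ (A → C))) = min(0.5, 0) = 0
not (C ∧ (not not (C ∧ not A) ∧ (A → C))): Gödel ¬ of 0 = 1 (operand is 0)
(C → B): 0.5 > 0.2, so result = 0.2
not D: Gödel ¬ of 0.9 = 0 (operand ≠ 0)
((C → B) ∧ not D) = min(0.2, 0) = 0
(not (C ∧ (not not (C ∧ not A) ∧ (A → C))) ∨ ((C → B) ∧ not D)) = max(1, 0) = 1
not (not (C ∧ (not not (C ∧ not A) ∧ (A → C))) ∨ ((C → B) ∧ not D)): Gödel ¬ of 1 = 0 (operand ≠ 0)

0.00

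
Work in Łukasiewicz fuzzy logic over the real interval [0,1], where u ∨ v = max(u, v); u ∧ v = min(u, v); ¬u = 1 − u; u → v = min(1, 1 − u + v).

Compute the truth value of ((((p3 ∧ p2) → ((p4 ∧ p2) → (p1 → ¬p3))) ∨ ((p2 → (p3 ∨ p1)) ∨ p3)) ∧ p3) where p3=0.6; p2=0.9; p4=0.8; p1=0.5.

0.60

(p3 ∧ p2) = min(0.6, 0.9) = 0.6
(p4 ∧ p2) = min(0.8, 0.9) = 0.8
¬p3: Łukasiewicz ¬ gives 1 − 0.6 = 0.4
(p1 → ¬p3): min(1, 1 − 0.5 + 0.4) = 0.9
((p4 ∧ p2) → (p1 → ¬p3)): min(1, 1 − 0.8 + 0.9) = 1
((p3 ∧ p2) → ((p4 ∧ p2) → (p1 → ¬p3))): min(1, 1 − 0.6 + 1) = 1
(p3 ∨ p1) = max(0.6, 0.5) = 0.6
(p2 → (p3 ∨ p1)): min(1, 1 − 0.9 + 0.6) = 0.7
((p2 → (p3 ∨ p1)) ∨ p3) = max(0.7, 0.6) = 0.7
(((p3 ∧ p2) → ((p4 ∧ p2) → (p1 → ¬p3))) ∨ ((p2 → (p3 ∨ p1)) ∨ p3)) = max(1, 0.7) = 1
((((p3 ∧ p2) → ((p4 ∧ p2) → (p1 → ¬p3))) ∨ ((p2 → (p3 ∨ p1)) ∨ p3)) ∧ p3) = min(1, 0.6) = 0.6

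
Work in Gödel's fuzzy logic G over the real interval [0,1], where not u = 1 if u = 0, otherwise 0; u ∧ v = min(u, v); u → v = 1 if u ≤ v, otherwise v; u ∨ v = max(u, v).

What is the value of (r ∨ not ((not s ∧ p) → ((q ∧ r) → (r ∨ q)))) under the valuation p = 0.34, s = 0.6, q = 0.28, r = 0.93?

0.93

not s: Gödel ¬ of 0.6 = 0 (operand ≠ 0)
(not s ∧ p) = min(0, 0.34) = 0
(q ∧ r) = min(0.28, 0.93) = 0.28
(r ∨ q) = max(0.93, 0.28) = 0.93
((q ∧ r) → (r ∨ q)): 0.28 ≤ 0.93, so result = 1
((not s ∧ p) → ((q ∧ r) → (r ∨ q))): 0 ≤ 1, so result = 1
not ((not s ∧ p) → ((q ∧ r) → (r ∨ q))): Gödel ¬ of 1 = 0 (operand ≠ 0)
(r ∨ not ((not s ∧ p) → ((q ∧ r) → (r ∨ q)))) = max(0.93, 0) = 0.93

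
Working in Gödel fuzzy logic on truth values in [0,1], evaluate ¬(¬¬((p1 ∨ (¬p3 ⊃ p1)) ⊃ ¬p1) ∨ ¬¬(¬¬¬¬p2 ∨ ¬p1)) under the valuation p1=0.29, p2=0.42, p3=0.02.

0.00

¬p3: Gödel ¬ of 0.02 = 0 (operand ≠ 0)
(¬p3 ⊃ p1): 0 ≤ 0.29, so result = 1
(p1 ∨ (¬p3 ⊃ p1)) = max(0.29, 1) = 1
¬p1: Gödel ¬ of 0.29 = 0 (operand ≠ 0)
((p1 ∨ (¬p3 ⊃ p1)) ⊃ ¬p1): 1 > 0, so result = 0
¬((p1 ∨ (¬p3 ⊃ p1)) ⊃ ¬p1): Gödel ¬ of 0 = 1 (operand is 0)
¬¬((p1 ∨ (¬p3 ⊃ p1)) ⊃ ¬p1): Gödel ¬ of 1 = 0 (operand ≠ 0)
¬p2: Gödel ¬ of 0.42 = 0 (operand ≠ 0)
¬¬p2: Gödel ¬ of 0 = 1 (operand is 0)
¬¬¬p2: Gödel ¬ of 1 = 0 (operand ≠ 0)
¬¬¬¬p2: Gödel ¬ of 0 = 1 (operand is 0)
¬p1: Gödel ¬ of 0.29 = 0 (operand ≠ 0)
(¬¬¬¬p2 ∨ ¬p1) = max(1, 0) = 1
¬(¬¬¬¬p2 ∨ ¬p1): Gödel ¬ of 1 = 0 (operand ≠ 0)
¬¬(¬¬¬¬p2 ∨ ¬p1): Gödel ¬ of 0 = 1 (operand is 0)
(¬¬((p1 ∨ (¬p3 ⊃ p1)) ⊃ ¬p1) ∨ ¬¬(¬¬¬¬p2 ∨ ¬p1)) = max(0, 1) = 1
¬(¬¬((p1 ∨ (¬p3 ⊃ p1)) ⊃ ¬p1) ∨ ¬¬(¬¬¬¬p2 ∨ ¬p1)): Gödel ¬ of 1 = 0 (operand ≠ 0)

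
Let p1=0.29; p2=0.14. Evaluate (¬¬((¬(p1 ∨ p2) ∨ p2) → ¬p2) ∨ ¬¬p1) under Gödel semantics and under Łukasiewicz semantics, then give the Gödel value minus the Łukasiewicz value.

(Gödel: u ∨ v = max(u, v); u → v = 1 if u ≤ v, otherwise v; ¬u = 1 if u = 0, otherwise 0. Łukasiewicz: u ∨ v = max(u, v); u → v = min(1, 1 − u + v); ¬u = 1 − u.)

0.00

Gödel evaluation:
  (p1 ∨ p2) = max(0.29, 0.14) = 0.29
  ¬(p1 ∨ p2): Gödel ¬ of 0.29 = 0 (operand ≠ 0)
  (¬(p1 ∨ p2) ∨ p2) = max(0, 0.14) = 0.14
  ¬p2: Gödel ¬ of 0.14 = 0 (operand ≠ 0)
  ((¬(p1 ∨ p2) ∨ p2) → ¬p2): 0.14 > 0, so result = 0
  ¬((¬(p1 ∨ p2) ∨ p2) → ¬p2): Gödel ¬ of 0 = 1 (operand is 0)
  ¬¬((¬(p1 ∨ p2) ∨ p2) → ¬p2): Gödel ¬ of 1 = 0 (operand ≠ 0)
  ¬p1: Gödel ¬ of 0.29 = 0 (operand ≠ 0)
  ¬¬p1: Gödel ¬ of 0 = 1 (operand is 0)
  (¬¬((¬(p1 ∨ p2) ∨ p2) → ¬p2) ∨ ¬¬p1) = max(0, 1) = 1
  Gödel value = 1
Łukasiewicz evaluation:
  (p1 ∨ p2) = max(0.29, 0.14) = 0.29
  ¬(p1 ∨ p2): Łukasiewicz ¬ gives 1 − 0.29 = 0.71
  (¬(p1 ∨ p2) ∨ p2) = max(0.71, 0.14) = 0.71
  ¬p2: Łukasiewicz ¬ gives 1 − 0.14 = 0.86
  ((¬(p1 ∨ p2) ∨ p2) → ¬p2): min(1, 1 − 0.71 + 0.86) = 1
  ¬((¬(p1 ∨ p2) ∨ p2) → ¬p2): Łukasiewicz ¬ gives 1 − 1 = 0
  ¬¬((¬(p1 ∨ p2) ∨ p2) → ¬p2): Łukasiewicz ¬ gives 1 − 0 = 1
  ¬p1: Łukasiewicz ¬ gives 1 − 0.29 = 0.71
  ¬¬p1: Łukasiewicz ¬ gives 1 − 0.71 = 0.29
  (¬¬((¬(p1 ∨ p2) ∨ p2) → ¬p2) ∨ ¬¬p1) = max(1, 0.29) = 1
  Łukasiewicz value = 1
Difference: 1 − 1 = 0.00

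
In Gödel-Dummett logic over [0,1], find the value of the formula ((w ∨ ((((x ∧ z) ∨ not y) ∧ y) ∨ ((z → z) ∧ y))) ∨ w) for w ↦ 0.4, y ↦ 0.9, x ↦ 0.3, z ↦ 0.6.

(x ∧ z) = min(0.3, 0.6) = 0.3
not y: Gödel ¬ of 0.9 = 0 (operand ≠ 0)
((x ∧ z) ∨ not y) = max(0.3, 0) = 0.3
(((x ∧ z) ∨ not y) ∧ y) = min(0.3, 0.9) = 0.3
(z → z): 0.6 ≤ 0.6, so result = 1
((z → z) ∧ y) = min(1, 0.9) = 0.9
((((x ∧ z) ∨ not y) ∧ y) ∨ ((z → z) ∧ y)) = max(0.3, 0.9) = 0.9
(w ∨ ((((x ∧ z) ∨ not y) ∧ y) ∨ ((z → z) ∧ y))) = max(0.4, 0.9) = 0.9
((w ∨ ((((x ∧ z) ∨ not y) ∧ y) ∨ ((z → z) ∧ y))) ∨ w) = max(0.9, 0.4) = 0.9

0.90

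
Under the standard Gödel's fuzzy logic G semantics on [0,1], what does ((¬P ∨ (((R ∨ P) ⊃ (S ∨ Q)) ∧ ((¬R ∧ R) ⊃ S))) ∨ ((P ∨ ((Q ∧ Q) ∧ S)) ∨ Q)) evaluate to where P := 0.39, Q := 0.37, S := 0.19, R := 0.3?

¬P: Gödel ¬ of 0.39 = 0 (operand ≠ 0)
(R ∨ P) = max(0.3, 0.39) = 0.39
(S ∨ Q) = max(0.19, 0.37) = 0.37
((R ∨ P) ⊃ (S ∨ Q)): 0.39 > 0.37, so result = 0.37
¬R: Gödel ¬ of 0.3 = 0 (operand ≠ 0)
(¬R ∧ R) = min(0, 0.3) = 0
((¬R ∧ R) ⊃ S): 0 ≤ 0.19, so result = 1
(((R ∨ P) ⊃ (S ∨ Q)) ∧ ((¬R ∧ R) ⊃ S)) = min(0.37, 1) = 0.37
(¬P ∨ (((R ∨ P) ⊃ (S ∨ Q)) ∧ ((¬R ∧ R) ⊃ S))) = max(0, 0.37) = 0.37
(Q ∧ Q) = min(0.37, 0.37) = 0.37
((Q ∧ Q) ∧ S) = min(0.37, 0.19) = 0.19
(P ∨ ((Q ∧ Q) ∧ S)) = max(0.39, 0.19) = 0.39
((P ∨ ((Q ∧ Q) ∧ S)) ∨ Q) = max(0.39, 0.37) = 0.39
((¬P ∨ (((R ∨ P) ⊃ (S ∨ Q)) ∧ ((¬R ∧ R) ⊃ S))) ∨ ((P ∨ ((Q ∧ Q) ∧ S)) ∨ Q)) = max(0.37, 0.39) = 0.39

0.39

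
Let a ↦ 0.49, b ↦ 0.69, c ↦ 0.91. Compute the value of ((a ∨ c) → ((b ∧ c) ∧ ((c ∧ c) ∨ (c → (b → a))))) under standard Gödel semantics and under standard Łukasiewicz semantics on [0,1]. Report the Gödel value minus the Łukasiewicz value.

-0.09

Gödel evaluation:
  (a ∨ c) = max(0.49, 0.91) = 0.91
  (b ∧ c) = min(0.69, 0.91) = 0.69
  (c ∧ c) = min(0.91, 0.91) = 0.91
  (b → a): 0.69 > 0.49, so result = 0.49
  (c → (b → a)): 0.91 > 0.49, so result = 0.49
  ((c ∧ c) ∨ (c → (b → a))) = max(0.91, 0.49) = 0.91
  ((b ∧ c) ∧ ((c ∧ c) ∨ (c → (b → a)))) = min(0.69, 0.91) = 0.69
  ((a ∨ c) → ((b ∧ c) ∧ ((c ∧ c) ∨ (c → (b → a))))): 0.91 > 0.69, so result = 0.69
  Gödel value = 0.69
Łukasiewicz evaluation:
  (a ∨ c) = max(0.49, 0.91) = 0.91
  (b ∧ c) = min(0.69, 0.91) = 0.69
  (c ∧ c) = min(0.91, 0.91) = 0.91
  (b → a): min(1, 1 − 0.69 + 0.49) = 0.8
  (c → (b → a)): min(1, 1 − 0.91 + 0.8) = 0.89
  ((c ∧ c) ∨ (c → (b → a))) = max(0.91, 0.89) = 0.91
  ((b ∧ c) ∧ ((c ∧ c) ∨ (c → (b → a)))) = min(0.69, 0.91) = 0.69
  ((a ∨ c) → ((b ∧ c) ∧ ((c ∧ c) ∨ (c → (b → a))))): min(1, 1 − 0.91 + 0.69) = 0.78
  Łukasiewicz value = 0.78
Difference: 0.69 − 0.78 = -0.09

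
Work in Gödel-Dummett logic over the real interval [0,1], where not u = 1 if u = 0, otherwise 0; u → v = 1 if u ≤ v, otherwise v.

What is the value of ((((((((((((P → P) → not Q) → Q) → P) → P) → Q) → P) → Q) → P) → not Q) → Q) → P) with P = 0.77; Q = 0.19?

(P → P): 0.77 ≤ 0.77, so result = 1
not Q: Gödel ¬ of 0.19 = 0 (operand ≠ 0)
((P → P) → not Q): 1 > 0, so result = 0
(((P → P) → not Q) → Q): 0 ≤ 0.19, so result = 1
((((P → P) → not Q) → Q) → P): 1 > 0.77, so result = 0.77
(((((P → P) → not Q) → Q) → P) → P): 0.77 ≤ 0.77, so result = 1
((((((P → P) → not Q) → Q) → P) → P) → Q): 1 > 0.19, so result = 0.19
(((((((P → P) → not Q) → Q) → P) → P) → Q) → P): 0.19 ≤ 0.77, so result = 1
((((((((P → P) → not Q) → Q) → P) → P) → Q) → P) → Q): 1 > 0.19, so result = 0.19
(((((((((P → P) → not Q) → Q) → P) → P) → Q) → P) → Q) → P): 0.19 ≤ 0.77, so result = 1
not Q: Gödel ¬ of 0.19 = 0 (operand ≠ 0)
((((((((((P → P) → not Q) → Q) → P) → P) → Q) → P) → Q) → P) → not Q): 1 > 0, so result = 0
(((((((((((P → P) → not Q) → Q) → P) → P) → Q) → P) → Q) → P) → not Q) → Q): 0 ≤ 0.19, so result = 1
((((((((((((P → P) → not Q) → Q) → P) → P) → Q) → P) → Q) → P) → not Q) → Q) → P): 1 > 0.77, so result = 0.77

0.77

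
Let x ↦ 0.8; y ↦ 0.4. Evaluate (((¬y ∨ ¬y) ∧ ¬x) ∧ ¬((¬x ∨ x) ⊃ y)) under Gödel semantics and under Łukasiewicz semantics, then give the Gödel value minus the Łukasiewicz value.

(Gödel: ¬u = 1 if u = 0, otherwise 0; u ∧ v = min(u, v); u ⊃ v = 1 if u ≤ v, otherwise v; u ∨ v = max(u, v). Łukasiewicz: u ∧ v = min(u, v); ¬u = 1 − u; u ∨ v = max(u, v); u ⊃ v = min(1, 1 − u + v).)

Gödel evaluation:
  ¬y: Gödel ¬ of 0.4 = 0 (operand ≠ 0)
  ¬y: Gödel ¬ of 0.4 = 0 (operand ≠ 0)
  (¬y ∨ ¬y) = max(0, 0) = 0
  ¬x: Gödel ¬ of 0.8 = 0 (operand ≠ 0)
  ((¬y ∨ ¬y) ∧ ¬x) = min(0, 0) = 0
  ¬x: Gödel ¬ of 0.8 = 0 (operand ≠ 0)
  (¬x ∨ x) = max(0, 0.8) = 0.8
  ((¬x ∨ x) ⊃ y): 0.8 > 0.4, so result = 0.4
  ¬((¬x ∨ x) ⊃ y): Gödel ¬ of 0.4 = 0 (operand ≠ 0)
  (((¬y ∨ ¬y) ∧ ¬x) ∧ ¬((¬x ∨ x) ⊃ y)) = min(0, 0) = 0
  Gödel value = 0
Łukasiewicz evaluation:
  ¬y: Łukasiewicz ¬ gives 1 − 0.4 = 0.6
  ¬y: Łukasiewicz ¬ gives 1 − 0.4 = 0.6
  (¬y ∨ ¬y) = max(0.6, 0.6) = 0.6
  ¬x: Łukasiewicz ¬ gives 1 − 0.8 = 0.2
  ((¬y ∨ ¬y) ∧ ¬x) = min(0.6, 0.2) = 0.2
  ¬x: Łukasiewicz ¬ gives 1 − 0.8 = 0.2
  (¬x ∨ x) = max(0.2, 0.8) = 0.8
  ((¬x ∨ x) ⊃ y): min(1, 1 − 0.8 + 0.4) = 0.6
  ¬((¬x ∨ x) ⊃ y): Łukasiewicz ¬ gives 1 − 0.6 = 0.4
  (((¬y ∨ ¬y) ∧ ¬x) ∧ ¬((¬x ∨ x) ⊃ y)) = min(0.2, 0.4) = 0.2
  Łukasiewicz value = 0.2
Difference: 0 − 0.2 = -0.20

-0.20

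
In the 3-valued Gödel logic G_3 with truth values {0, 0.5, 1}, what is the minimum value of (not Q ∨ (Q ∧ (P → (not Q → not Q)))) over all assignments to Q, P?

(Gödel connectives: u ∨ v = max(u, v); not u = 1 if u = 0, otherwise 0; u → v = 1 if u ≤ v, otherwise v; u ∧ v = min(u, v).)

The minimum is attained at Q = 0.5, P = 0:
  not Q: Gödel ¬ of 0.5 = 0 (operand ≠ 0)
  not Q: Gödel ¬ of 0.5 = 0 (operand ≠ 0)
  not Q: Gödel ¬ of 0.5 = 0 (operand ≠ 0)
  (not Q → not Q): 0 ≤ 0, so result = 1
  (P → (not Q → not Q)): 0 ≤ 1, so result = 1
  (Q ∧ (P → (not Q → not Q))) = min(0.5, 1) = 0.5
  (not Q ∨ (Q ∧ (P → (not Q → not Q)))) = max(0, 0.5) = 0.5
Checking all 9 assignments confirms none give a value below 0.50.

0.50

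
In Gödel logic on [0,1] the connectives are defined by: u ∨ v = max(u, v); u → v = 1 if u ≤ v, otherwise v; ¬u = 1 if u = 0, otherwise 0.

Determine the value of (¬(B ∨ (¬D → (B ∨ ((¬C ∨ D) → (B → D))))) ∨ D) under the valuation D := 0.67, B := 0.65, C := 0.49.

0.67

¬D: Gödel ¬ of 0.67 = 0 (operand ≠ 0)
¬C: Gödel ¬ of 0.49 = 0 (operand ≠ 0)
(¬C ∨ D) = max(0, 0.67) = 0.67
(B → D): 0.65 ≤ 0.67, so result = 1
((¬C ∨ D) → (B → D)): 0.67 ≤ 1, so result = 1
(B ∨ ((¬C ∨ D) → (B → D))) = max(0.65, 1) = 1
(¬D → (B ∨ ((¬C ∨ D) → (B → D)))): 0 ≤ 1, so result = 1
(B ∨ (¬D → (B ∨ ((¬C ∨ D) → (B → D))))) = max(0.65, 1) = 1
¬(B ∨ (¬D → (B ∨ ((¬C ∨ D) → (B → D))))): Gödel ¬ of 1 = 0 (operand ≠ 0)
(¬(B ∨ (¬D → (B ∨ ((¬C ∨ D) → (B → D))))) ∨ D) = max(0, 0.67) = 0.67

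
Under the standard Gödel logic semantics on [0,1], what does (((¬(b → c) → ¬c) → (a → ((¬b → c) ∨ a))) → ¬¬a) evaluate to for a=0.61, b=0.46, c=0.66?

(b → c): 0.46 ≤ 0.66, so result = 1
¬(b → c): Gödel ¬ of 1 = 0 (operand ≠ 0)
¬c: Gödel ¬ of 0.66 = 0 (operand ≠ 0)
(¬(b → c) → ¬c): 0 ≤ 0, so result = 1
¬b: Gödel ¬ of 0.46 = 0 (operand ≠ 0)
(¬b → c): 0 ≤ 0.66, so result = 1
((¬b → c) ∨ a) = max(1, 0.61) = 1
(a → ((¬b → c) ∨ a)): 0.61 ≤ 1, so result = 1
((¬(b → c) → ¬c) → (a → ((¬b → c) ∨ a))): 1 ≤ 1, so result = 1
¬a: Gödel ¬ of 0.61 = 0 (operand ≠ 0)
¬¬a: Gödel ¬ of 0 = 1 (operand is 0)
(((¬(b → c) → ¬c) → (a → ((¬b → c) ∨ a))) → ¬¬a): 1 ≤ 1, so result = 1

1.00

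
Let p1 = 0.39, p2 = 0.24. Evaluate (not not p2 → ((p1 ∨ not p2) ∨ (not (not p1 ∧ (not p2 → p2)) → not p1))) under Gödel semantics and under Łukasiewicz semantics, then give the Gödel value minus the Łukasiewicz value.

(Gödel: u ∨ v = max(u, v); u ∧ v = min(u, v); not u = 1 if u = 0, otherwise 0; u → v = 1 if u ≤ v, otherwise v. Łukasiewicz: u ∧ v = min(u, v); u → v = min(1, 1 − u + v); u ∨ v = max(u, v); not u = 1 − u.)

Gödel evaluation:
  not p2: Gödel ¬ of 0.24 = 0 (operand ≠ 0)
  not not p2: Gödel ¬ of 0 = 1 (operand is 0)
  not p2: Gödel ¬ of 0.24 = 0 (operand ≠ 0)
  (p1 ∨ not p2) = max(0.39, 0) = 0.39
  not p1: Gödel ¬ of 0.39 = 0 (operand ≠ 0)
  not p2: Gödel ¬ of 0.24 = 0 (operand ≠ 0)
  (not p2 → p2): 0 ≤ 0.24, so result = 1
  (not p1 ∧ (not p2 → p2)) = min(0, 1) = 0
  not (not p1 ∧ (not p2 → p2)): Gödel ¬ of 0 = 1 (operand is 0)
  not p1: Gödel ¬ of 0.39 = 0 (operand ≠ 0)
  (not (not p1 ∧ (not p2 → p2)) → not p1): 1 > 0, so result = 0
  ((p1 ∨ not p2) ∨ (not (not p1 ∧ (not p2 → p2)) → not p1)) = max(0.39, 0) = 0.39
  (not not p2 → ((p1 ∨ not p2) ∨ (not (not p1 ∧ (not p2 → p2)) → not p1))): 1 > 0.39, so result = 0.39
  Gödel value = 0.39
Łukasiewicz evaluation:
  not p2: Łukasiewicz ¬ gives 1 − 0.24 = 0.76
  not not p2: Łukasiewicz ¬ gives 1 − 0.76 = 0.24
  not p2: Łukasiewicz ¬ gives 1 − 0.24 = 0.76
  (p1 ∨ not p2) = max(0.39, 0.76) = 0.76
  not p1: Łukasiewicz ¬ gives 1 − 0.39 = 0.61
  not p2: Łukasiewicz ¬ gives 1 − 0.24 = 0.76
  (not p2 → p2): min(1, 1 − 0.76 + 0.24) = 0.48
  (not p1 ∧ (not p2 → p2)) = min(0.61, 0.48) = 0.48
  not (not p1 ∧ (not p2 → p2)): Łukasiewicz ¬ gives 1 − 0.48 = 0.52
  not p1: Łukasiewicz ¬ gives 1 − 0.39 = 0.61
  (not (not p1 ∧ (not p2 → p2)) → not p1): min(1, 1 − 0.52 + 0.61) = 1
  ((p1 ∨ not p2) ∨ (not (not p1 ∧ (not p2 → p2)) → not p1)) = max(0.76, 1) = 1
  (not not p2 → ((p1 ∨ not p2) ∨ (not (not p1 ∧ (not p2 → p2)) → not p1))): min(1, 1 − 0.24 + 1) = 1
  Łukasiewicz value = 1
Difference: 0.39 − 1 = -0.61

-0.61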